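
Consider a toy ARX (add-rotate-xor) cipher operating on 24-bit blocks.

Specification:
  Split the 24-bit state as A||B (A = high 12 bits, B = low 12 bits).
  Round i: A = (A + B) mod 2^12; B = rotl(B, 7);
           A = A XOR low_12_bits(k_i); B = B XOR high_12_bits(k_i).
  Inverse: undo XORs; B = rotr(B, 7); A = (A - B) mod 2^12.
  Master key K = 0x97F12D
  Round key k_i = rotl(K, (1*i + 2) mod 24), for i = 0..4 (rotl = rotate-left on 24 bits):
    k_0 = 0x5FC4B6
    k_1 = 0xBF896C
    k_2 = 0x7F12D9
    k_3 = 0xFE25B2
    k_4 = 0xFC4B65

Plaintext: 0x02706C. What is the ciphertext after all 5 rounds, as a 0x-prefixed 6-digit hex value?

0xE5FFF2

s_0 = plaintext = 0x02706C
s_1 = Round(s_0, k_0) = 0x4253FF
s_2 = Round(s_1, k_1) = 0x148467
s_3 = Round(s_2, k_2) = 0x776452
s_4 = Round(s_3, k_3) = 0xE7A6C0
s_5 = Round(s_4, k_4) = 0xE5FFF2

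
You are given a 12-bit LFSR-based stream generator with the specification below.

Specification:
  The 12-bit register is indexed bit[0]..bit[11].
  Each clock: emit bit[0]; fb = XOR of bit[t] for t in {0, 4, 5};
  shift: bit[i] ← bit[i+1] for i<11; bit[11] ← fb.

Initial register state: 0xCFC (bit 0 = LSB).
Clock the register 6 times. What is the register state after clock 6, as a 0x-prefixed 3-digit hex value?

reg_0 = 0xCFC
clock 1: out=0, reg = 0x67E
clock 2: out=0, reg = 0x33F
clock 3: out=1, reg = 0x99F
clock 4: out=1, reg = 0x4CF
clock 5: out=1, reg = 0xA67
clock 6: out=1, reg = 0x533

0x533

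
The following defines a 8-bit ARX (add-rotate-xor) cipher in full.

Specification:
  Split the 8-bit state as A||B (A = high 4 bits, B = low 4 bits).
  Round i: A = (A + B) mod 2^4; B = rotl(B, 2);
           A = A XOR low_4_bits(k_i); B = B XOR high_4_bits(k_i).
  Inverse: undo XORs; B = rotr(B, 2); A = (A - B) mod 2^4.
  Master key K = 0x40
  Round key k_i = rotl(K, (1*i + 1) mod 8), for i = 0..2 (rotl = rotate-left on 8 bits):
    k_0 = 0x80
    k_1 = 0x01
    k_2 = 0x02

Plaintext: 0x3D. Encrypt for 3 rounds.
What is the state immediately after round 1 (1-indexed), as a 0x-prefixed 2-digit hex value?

s_0 = plaintext = 0x3D
s_1 = Round(s_0, k_0) = 0x0F
s_2 = Round(s_1, k_1) = 0xEF
s_3 = Round(s_2, k_2) = 0xFF

0x0F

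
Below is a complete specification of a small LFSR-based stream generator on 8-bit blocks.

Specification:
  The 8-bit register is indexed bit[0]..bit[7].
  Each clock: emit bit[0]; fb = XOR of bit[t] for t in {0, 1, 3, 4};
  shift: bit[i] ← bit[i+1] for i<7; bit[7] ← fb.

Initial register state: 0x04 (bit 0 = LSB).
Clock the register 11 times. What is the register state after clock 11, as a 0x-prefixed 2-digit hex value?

0x74

reg_0 = 0x04
clock 1: out=0, reg = 0x02
clock 2: out=0, reg = 0x81
clock 3: out=1, reg = 0xC0
clock 4: out=0, reg = 0x60
clock 5: out=0, reg = 0x30
clock 6: out=0, reg = 0x98
clock 7: out=0, reg = 0x4C
clock 8: out=0, reg = 0xA6
clock 9: out=0, reg = 0xD3
clock 10: out=1, reg = 0xE9
clock 11: out=1, reg = 0x74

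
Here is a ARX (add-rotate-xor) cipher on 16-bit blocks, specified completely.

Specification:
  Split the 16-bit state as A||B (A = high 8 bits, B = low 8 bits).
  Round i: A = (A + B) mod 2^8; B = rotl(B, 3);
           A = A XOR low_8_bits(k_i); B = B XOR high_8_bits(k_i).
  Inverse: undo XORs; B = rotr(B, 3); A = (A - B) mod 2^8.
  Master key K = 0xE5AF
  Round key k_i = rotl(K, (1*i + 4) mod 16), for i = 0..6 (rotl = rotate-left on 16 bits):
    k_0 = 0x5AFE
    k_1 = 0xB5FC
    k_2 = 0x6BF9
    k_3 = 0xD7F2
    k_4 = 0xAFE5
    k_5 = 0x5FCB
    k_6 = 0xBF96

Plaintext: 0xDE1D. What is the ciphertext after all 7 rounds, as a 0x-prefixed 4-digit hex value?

s_0 = plaintext = 0xDE1D
s_1 = Round(s_0, k_0) = 0x05B2
s_2 = Round(s_1, k_1) = 0x4B20
s_3 = Round(s_2, k_2) = 0x926A
s_4 = Round(s_3, k_3) = 0x0E84
s_5 = Round(s_4, k_4) = 0x778B
s_6 = Round(s_5, k_5) = 0xC903
s_7 = Round(s_6, k_6) = 0x5AA7

0x5AA7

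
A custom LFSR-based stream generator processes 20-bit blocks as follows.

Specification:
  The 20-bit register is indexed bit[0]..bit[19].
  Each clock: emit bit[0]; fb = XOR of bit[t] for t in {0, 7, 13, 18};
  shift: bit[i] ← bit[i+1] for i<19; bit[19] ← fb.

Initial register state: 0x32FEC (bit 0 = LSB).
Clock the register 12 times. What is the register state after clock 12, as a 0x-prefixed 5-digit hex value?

0x82232

reg_0 = 0x32FEC
clock 1: out=0, reg = 0x197F6
clock 2: out=0, reg = 0x8CBFB
clock 3: out=1, reg = 0x465FD
clock 4: out=1, reg = 0x232FE
clock 5: out=0, reg = 0x1197F
clock 6: out=1, reg = 0x88CBF
clock 7: out=1, reg = 0x4465F
clock 8: out=1, reg = 0x2232F
clock 9: out=1, reg = 0x11197
clock 10: out=1, reg = 0x088CB
clock 11: out=1, reg = 0x04465
clock 12: out=1, reg = 0x82232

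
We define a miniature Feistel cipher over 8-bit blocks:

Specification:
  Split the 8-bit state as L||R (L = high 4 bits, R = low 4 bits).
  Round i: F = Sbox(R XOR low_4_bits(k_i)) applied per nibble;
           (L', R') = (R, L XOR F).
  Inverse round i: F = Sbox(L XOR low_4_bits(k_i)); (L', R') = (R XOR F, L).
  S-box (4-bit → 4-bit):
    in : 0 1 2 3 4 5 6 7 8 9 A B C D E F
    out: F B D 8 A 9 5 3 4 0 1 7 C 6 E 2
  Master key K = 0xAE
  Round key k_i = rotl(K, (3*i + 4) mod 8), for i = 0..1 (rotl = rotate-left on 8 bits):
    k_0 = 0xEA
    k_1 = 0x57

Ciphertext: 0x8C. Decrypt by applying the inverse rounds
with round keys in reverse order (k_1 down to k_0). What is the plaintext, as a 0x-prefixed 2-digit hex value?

0x2E

s_0 = ciphertext = 0x8C
s_1 = InvRound(s_0, k_1) = 0xE8
s_2 = InvRound(s_1, k_0) = 0x2E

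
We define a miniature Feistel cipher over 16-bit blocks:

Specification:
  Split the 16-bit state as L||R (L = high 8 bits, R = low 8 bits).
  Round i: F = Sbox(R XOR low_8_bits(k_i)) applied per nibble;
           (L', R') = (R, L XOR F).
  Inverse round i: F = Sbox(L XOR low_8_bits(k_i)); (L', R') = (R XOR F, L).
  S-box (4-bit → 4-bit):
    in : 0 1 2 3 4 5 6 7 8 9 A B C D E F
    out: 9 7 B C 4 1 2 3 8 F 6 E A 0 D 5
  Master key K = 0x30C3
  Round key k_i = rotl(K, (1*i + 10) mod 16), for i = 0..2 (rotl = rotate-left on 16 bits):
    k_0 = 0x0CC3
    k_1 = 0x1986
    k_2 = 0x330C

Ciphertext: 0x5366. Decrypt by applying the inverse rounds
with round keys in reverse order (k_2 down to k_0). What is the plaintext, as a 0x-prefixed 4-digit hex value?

0xD402

s_0 = ciphertext = 0x5366
s_1 = InvRound(s_0, k_2) = 0x7353
s_2 = InvRound(s_1, k_1) = 0x0273
s_3 = InvRound(s_2, k_0) = 0xD402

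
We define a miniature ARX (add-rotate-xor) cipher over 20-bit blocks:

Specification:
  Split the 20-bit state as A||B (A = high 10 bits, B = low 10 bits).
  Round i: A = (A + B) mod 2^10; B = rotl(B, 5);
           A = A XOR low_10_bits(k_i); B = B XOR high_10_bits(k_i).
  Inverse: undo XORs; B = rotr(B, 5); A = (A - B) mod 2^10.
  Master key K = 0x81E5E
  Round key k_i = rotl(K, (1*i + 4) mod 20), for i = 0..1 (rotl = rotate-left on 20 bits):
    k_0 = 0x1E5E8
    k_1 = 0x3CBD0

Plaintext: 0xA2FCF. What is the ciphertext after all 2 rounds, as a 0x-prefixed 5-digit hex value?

0xBA41E

s_0 = plaintext = 0xA2FCF
s_1 = Round(s_0, k_0) = 0xEC987
s_2 = Round(s_1, k_1) = 0xBA41E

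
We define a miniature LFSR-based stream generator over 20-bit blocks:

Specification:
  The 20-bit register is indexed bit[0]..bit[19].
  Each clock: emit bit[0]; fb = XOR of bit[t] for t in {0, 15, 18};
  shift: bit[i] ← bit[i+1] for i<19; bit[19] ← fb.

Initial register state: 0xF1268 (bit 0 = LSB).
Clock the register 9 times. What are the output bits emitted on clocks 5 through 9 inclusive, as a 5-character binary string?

01100

reg_0 = 0xF1268
clock 1: out=0, reg = 0xF8934
clock 2: out=0, reg = 0x7C49A
clock 3: out=0, reg = 0x3E24D
clock 4: out=1, reg = 0x1F126
clock 5: out=0, reg = 0x8F893
clock 6: out=1, reg = 0x47C49
clock 7: out=1, reg = 0x23E24
clock 8: out=0, reg = 0x11F12
clock 9: out=0, reg = 0x08F89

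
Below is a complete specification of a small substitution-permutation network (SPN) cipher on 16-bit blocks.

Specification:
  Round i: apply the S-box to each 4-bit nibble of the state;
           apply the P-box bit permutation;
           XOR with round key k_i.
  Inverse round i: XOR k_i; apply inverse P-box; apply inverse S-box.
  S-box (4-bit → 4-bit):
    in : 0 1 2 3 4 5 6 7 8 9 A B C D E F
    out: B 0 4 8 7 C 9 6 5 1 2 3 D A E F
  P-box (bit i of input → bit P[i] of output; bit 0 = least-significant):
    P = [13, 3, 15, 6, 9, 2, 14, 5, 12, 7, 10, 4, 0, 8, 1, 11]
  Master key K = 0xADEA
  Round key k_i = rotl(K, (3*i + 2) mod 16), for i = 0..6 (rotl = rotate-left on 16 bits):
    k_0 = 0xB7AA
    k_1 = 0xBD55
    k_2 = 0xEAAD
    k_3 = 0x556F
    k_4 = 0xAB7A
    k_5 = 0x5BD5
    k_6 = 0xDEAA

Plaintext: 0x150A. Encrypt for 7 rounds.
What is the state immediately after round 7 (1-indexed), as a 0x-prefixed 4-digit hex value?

s_0 = plaintext = 0x150A
s_1 = Round(s_0, k_0) = 0xB196
s_2 = Round(s_1, k_1) = 0x9E14
s_3 = Round(s_2, k_2) = 0x4E34
s_4 = Round(s_3, k_3) = 0xF0D4
s_5 = Round(s_4, k_4) = 0x12C5
s_6 = Round(s_5, k_5) = 0x9DB5
s_7 = Round(s_6, k_6) = 0x5C7F

0x5C7F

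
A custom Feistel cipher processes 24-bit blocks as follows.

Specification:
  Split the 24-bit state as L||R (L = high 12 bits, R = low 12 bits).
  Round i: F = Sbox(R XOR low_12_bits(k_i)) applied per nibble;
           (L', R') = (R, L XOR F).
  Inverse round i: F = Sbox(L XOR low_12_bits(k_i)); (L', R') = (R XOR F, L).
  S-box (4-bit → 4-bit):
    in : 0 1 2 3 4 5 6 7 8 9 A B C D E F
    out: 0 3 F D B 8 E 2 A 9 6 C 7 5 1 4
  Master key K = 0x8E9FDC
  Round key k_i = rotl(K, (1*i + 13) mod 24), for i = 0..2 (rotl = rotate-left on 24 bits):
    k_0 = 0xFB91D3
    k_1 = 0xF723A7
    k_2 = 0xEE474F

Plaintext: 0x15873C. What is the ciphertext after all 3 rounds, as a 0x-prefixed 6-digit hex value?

s_0 = plaintext = 0x15873C
s_1 = Round(s_0, k_0) = 0x73CF4C
s_2 = Round(s_1, k_1) = 0xF4C020
s_3 = Round(s_2, k_2) = 0x020DA8

0x020DA8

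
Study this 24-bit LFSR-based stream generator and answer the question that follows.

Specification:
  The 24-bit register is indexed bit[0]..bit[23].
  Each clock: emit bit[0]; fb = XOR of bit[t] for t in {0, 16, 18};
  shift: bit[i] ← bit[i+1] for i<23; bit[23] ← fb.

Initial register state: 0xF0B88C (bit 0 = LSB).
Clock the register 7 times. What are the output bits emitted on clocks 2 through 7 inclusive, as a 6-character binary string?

reg_0 = 0xF0B88C
clock 1: out=0, reg = 0x785C46
clock 2: out=0, reg = 0x3C2E23
clock 3: out=1, reg = 0x1E1711
clock 4: out=1, reg = 0x0F0B88
clock 5: out=0, reg = 0x0785C4
clock 6: out=0, reg = 0x03C2E2
clock 7: out=0, reg = 0x81E171

011000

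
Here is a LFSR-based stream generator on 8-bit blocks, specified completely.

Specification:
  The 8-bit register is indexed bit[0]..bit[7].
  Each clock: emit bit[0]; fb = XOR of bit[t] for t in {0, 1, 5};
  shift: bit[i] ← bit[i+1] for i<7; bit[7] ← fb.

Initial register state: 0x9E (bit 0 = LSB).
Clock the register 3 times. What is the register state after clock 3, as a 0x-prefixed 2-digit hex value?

reg_0 = 0x9E
clock 1: out=0, reg = 0xCF
clock 2: out=1, reg = 0x67
clock 3: out=1, reg = 0xB3

0xB3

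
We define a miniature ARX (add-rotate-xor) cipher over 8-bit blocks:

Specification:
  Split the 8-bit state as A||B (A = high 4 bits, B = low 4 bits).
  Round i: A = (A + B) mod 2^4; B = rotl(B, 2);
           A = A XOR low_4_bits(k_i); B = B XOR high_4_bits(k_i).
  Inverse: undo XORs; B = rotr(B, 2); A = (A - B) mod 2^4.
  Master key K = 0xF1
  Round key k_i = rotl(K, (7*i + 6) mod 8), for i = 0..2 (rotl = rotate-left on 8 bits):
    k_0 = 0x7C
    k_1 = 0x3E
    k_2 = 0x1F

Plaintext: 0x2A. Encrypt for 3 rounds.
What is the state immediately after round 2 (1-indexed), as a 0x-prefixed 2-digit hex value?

s_0 = plaintext = 0x2A
s_1 = Round(s_0, k_0) = 0x0D
s_2 = Round(s_1, k_1) = 0x34
s_3 = Round(s_2, k_2) = 0x80

0x34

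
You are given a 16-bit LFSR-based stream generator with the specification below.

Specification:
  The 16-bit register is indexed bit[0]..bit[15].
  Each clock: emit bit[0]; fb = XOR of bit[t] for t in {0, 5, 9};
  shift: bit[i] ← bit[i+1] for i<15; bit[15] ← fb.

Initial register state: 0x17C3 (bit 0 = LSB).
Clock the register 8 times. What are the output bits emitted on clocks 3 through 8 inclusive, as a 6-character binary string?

reg_0 = 0x17C3
clock 1: out=1, reg = 0x0BE1
clock 2: out=1, reg = 0x85F0
clock 3: out=0, reg = 0xC2F8
clock 4: out=0, reg = 0x617C
clock 5: out=0, reg = 0xB0BE
clock 6: out=0, reg = 0xD85F
clock 7: out=1, reg = 0xEC2F
clock 8: out=1, reg = 0x7617

000011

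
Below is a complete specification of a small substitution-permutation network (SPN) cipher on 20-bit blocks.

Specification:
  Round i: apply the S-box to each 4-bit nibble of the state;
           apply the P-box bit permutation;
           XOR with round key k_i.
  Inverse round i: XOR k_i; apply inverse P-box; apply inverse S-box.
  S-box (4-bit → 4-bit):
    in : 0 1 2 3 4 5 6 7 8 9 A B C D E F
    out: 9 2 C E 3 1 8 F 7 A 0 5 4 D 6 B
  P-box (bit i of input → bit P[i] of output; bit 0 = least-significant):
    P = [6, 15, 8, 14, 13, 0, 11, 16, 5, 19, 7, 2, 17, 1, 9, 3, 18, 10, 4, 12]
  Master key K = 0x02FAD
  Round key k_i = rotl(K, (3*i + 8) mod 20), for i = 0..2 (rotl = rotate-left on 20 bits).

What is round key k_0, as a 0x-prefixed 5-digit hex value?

K = 0x02FAD
k_0 = rotl(K, (3*0+8) mod 20) = rotl(K, 8) = 0xFAD02

0xFAD02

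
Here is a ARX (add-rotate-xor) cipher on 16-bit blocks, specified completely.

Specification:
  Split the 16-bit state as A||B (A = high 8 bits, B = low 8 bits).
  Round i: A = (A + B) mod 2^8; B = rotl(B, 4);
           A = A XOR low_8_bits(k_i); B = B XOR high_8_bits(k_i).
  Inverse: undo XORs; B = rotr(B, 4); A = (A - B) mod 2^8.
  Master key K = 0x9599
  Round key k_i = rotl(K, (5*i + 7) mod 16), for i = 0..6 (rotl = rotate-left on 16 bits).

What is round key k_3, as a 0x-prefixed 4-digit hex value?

K = 0x9599
k_0 = rotl(K, (5*0+7) mod 16) = rotl(K, 7) = 0xCCCA
k_1 = rotl(K, (5*1+7) mod 16) = rotl(K, 12) = 0x9959
k_2 = rotl(K, (5*2+7) mod 16) = rotl(K, 1) = 0x2B33
k_3 = rotl(K, (5*3+7) mod 16) = rotl(K, 6) = 0x6665

0x6665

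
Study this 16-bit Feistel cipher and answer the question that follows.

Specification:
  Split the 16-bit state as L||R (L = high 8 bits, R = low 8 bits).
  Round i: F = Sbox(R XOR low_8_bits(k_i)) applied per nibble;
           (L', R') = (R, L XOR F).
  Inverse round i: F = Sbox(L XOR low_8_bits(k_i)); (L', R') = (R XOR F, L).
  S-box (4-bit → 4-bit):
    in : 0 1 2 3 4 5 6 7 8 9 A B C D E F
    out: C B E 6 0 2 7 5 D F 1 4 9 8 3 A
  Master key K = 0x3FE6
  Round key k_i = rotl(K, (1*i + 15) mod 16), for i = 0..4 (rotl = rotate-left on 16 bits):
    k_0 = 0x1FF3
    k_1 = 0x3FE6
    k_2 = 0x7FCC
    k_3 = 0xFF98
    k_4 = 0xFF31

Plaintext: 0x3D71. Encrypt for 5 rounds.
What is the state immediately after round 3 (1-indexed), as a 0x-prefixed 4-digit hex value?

s_0 = plaintext = 0x3D71
s_1 = Round(s_0, k_0) = 0x71E3
s_2 = Round(s_1, k_1) = 0xE3B3
s_3 = Round(s_2, k_2) = 0xB3B9
s_4 = Round(s_3, k_3) = 0xB958
s_5 = Round(s_4, k_4) = 0x58C6

0xB3B9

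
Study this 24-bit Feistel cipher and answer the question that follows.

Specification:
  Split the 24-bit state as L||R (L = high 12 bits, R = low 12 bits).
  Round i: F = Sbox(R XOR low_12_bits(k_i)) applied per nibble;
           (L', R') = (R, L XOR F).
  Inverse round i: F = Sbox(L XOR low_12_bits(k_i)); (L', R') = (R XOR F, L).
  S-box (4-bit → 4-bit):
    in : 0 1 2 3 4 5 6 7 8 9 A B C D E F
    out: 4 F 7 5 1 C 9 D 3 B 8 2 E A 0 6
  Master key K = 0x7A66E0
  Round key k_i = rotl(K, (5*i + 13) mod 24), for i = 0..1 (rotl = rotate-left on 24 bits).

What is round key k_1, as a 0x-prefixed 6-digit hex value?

0x81E99B

K = 0x7A66E0
k_0 = rotl(K, (5*0+13) mod 24) = rotl(K, 13) = 0xDC0F4C
k_1 = rotl(K, (5*1+13) mod 24) = rotl(K, 18) = 0x81E99B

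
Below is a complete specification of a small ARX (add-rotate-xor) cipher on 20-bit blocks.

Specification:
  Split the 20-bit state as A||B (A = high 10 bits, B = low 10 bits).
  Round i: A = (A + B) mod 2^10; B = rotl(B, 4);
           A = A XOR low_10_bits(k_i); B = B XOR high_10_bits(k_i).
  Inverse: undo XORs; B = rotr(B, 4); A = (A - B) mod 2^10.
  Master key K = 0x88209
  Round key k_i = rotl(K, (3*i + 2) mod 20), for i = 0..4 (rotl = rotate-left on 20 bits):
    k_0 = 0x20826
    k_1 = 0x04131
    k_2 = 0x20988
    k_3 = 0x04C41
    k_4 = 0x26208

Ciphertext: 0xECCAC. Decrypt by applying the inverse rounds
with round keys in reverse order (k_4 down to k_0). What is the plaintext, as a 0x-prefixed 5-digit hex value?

s_0 = ciphertext = 0xECCAC
s_1 = InvRound(s_0, k_4) = 0x2E103
s_2 = InvRound(s_1, k_3) = 0x3A011
s_3 = InvRound(s_2, k_2) = 0x25CC9
s_4 = InvRound(s_3, k_1) = 0xD664D
s_5 = InvRound(s_4, k_0) = 0xE4FEC

0xE4FEC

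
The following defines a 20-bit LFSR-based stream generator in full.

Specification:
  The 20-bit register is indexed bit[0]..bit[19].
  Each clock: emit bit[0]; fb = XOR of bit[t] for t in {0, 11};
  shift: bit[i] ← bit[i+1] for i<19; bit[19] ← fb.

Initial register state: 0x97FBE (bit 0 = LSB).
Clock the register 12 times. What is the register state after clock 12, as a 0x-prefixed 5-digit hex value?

reg_0 = 0x97FBE
clock 1: out=0, reg = 0xCBFDF
clock 2: out=1, reg = 0x65FEF
clock 3: out=1, reg = 0x32FF7
clock 4: out=1, reg = 0x197FB
clock 5: out=1, reg = 0x8CBFD
clock 6: out=1, reg = 0x465FE
clock 7: out=0, reg = 0x232FF
clock 8: out=1, reg = 0x9197F
clock 9: out=1, reg = 0x48CBF
clock 10: out=1, reg = 0x2465F
clock 11: out=1, reg = 0x9232F
clock 12: out=1, reg = 0xC9197

0xC9197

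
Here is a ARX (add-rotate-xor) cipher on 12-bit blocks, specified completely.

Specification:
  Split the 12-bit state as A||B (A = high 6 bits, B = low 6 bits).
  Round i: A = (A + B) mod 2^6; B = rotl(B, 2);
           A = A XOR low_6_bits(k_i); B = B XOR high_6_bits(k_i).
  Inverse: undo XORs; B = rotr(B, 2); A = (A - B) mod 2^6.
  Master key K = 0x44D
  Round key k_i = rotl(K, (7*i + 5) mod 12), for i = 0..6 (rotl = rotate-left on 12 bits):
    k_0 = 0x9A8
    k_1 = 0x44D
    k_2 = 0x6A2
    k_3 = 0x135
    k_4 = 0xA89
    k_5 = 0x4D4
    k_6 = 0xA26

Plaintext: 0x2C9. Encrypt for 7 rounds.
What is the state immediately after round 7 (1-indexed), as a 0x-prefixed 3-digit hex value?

s_0 = plaintext = 0x2C9
s_1 = Round(s_0, k_0) = 0xF02
s_2 = Round(s_1, k_1) = 0xCD9
s_3 = Round(s_2, k_2) = 0xBBF
s_4 = Round(s_3, k_3) = 0x63B
s_5 = Round(s_4, k_4) = 0x685
s_6 = Round(s_5, k_5) = 0x2C7
s_7 = Round(s_6, k_6) = 0xD34

0xD34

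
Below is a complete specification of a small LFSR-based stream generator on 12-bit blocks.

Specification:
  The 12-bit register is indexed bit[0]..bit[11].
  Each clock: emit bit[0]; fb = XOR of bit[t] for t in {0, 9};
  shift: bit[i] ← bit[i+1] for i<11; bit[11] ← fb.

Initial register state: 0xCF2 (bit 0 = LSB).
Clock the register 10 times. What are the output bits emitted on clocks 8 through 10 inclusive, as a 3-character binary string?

reg_0 = 0xCF2
clock 1: out=0, reg = 0x679
clock 2: out=1, reg = 0x33C
clock 3: out=0, reg = 0x99E
clock 4: out=0, reg = 0x4CF
clock 5: out=1, reg = 0xA67
clock 6: out=1, reg = 0x533
clock 7: out=1, reg = 0xA99
clock 8: out=1, reg = 0x54C
clock 9: out=0, reg = 0x2A6
clock 10: out=0, reg = 0x953

100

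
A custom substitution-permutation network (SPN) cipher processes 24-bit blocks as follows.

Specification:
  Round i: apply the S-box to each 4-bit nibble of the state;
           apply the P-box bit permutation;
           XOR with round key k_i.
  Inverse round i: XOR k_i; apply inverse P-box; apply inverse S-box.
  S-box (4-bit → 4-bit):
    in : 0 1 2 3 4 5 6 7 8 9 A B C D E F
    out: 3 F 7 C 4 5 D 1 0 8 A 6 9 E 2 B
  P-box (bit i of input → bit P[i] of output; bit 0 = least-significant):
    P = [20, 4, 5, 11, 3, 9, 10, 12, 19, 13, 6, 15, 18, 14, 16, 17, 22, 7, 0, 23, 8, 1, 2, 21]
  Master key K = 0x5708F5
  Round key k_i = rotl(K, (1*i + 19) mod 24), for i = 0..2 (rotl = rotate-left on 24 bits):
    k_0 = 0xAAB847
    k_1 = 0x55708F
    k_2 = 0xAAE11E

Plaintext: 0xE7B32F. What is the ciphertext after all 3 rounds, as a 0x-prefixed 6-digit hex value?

0x220036

s_0 = plaintext = 0xE7B32F
s_1 = Round(s_0, k_0) = 0xFB761D
s_2 = Round(s_1, k_1) = 0x79EF74
s_3 = Round(s_2, k_2) = 0x220036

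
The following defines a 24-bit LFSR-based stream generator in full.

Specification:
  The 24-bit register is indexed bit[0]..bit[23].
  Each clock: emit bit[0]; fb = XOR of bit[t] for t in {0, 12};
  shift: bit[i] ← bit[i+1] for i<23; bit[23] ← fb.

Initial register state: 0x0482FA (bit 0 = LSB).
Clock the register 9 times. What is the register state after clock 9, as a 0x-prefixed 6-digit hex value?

0x590241

reg_0 = 0x0482FA
clock 1: out=0, reg = 0x02417D
clock 2: out=1, reg = 0x8120BE
clock 3: out=0, reg = 0x40905F
clock 4: out=1, reg = 0x20482F
clock 5: out=1, reg = 0x902417
clock 6: out=1, reg = 0xC8120B
clock 7: out=1, reg = 0x640905
clock 8: out=1, reg = 0xB20482
clock 9: out=0, reg = 0x590241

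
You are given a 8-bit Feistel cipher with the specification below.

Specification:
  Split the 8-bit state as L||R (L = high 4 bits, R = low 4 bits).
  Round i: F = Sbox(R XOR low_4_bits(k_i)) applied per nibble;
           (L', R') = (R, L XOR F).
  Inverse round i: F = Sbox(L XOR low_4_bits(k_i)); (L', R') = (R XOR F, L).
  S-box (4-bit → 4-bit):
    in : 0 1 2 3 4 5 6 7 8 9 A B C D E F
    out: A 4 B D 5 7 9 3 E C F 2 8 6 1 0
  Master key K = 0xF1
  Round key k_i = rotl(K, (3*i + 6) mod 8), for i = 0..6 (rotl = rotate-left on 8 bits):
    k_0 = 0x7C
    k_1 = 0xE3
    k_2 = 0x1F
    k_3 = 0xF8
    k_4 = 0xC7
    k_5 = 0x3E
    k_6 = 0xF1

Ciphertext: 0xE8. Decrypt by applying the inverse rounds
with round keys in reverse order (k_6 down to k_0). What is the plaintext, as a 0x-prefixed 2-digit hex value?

s_0 = ciphertext = 0xE8
s_1 = InvRound(s_0, k_6) = 0x8E
s_2 = InvRound(s_1, k_5) = 0x78
s_3 = InvRound(s_2, k_4) = 0x27
s_4 = InvRound(s_3, k_3) = 0x82
s_5 = InvRound(s_4, k_2) = 0x18
s_6 = InvRound(s_5, k_1) = 0x31
s_7 = InvRound(s_6, k_0) = 0x13

0x13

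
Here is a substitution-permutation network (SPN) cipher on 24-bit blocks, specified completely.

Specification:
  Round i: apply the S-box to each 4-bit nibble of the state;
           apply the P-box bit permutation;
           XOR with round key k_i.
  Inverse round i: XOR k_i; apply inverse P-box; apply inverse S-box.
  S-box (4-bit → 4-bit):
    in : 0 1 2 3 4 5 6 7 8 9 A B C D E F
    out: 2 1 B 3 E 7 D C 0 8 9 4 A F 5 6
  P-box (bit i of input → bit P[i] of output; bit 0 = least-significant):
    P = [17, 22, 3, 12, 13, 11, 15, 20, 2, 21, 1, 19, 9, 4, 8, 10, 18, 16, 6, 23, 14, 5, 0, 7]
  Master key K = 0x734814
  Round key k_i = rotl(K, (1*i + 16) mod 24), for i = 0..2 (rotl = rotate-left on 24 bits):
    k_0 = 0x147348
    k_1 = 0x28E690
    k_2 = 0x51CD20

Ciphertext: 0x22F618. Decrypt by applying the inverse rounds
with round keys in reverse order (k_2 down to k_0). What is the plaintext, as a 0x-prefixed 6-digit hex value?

0xD1B694

s_0 = ciphertext = 0x22F618
s_1 = InvRound(s_0, k_2) = 0x00502D
s_2 = InvRound(s_1, k_1) = 0x4822E7
s_3 = InvRound(s_2, k_0) = 0xD1B694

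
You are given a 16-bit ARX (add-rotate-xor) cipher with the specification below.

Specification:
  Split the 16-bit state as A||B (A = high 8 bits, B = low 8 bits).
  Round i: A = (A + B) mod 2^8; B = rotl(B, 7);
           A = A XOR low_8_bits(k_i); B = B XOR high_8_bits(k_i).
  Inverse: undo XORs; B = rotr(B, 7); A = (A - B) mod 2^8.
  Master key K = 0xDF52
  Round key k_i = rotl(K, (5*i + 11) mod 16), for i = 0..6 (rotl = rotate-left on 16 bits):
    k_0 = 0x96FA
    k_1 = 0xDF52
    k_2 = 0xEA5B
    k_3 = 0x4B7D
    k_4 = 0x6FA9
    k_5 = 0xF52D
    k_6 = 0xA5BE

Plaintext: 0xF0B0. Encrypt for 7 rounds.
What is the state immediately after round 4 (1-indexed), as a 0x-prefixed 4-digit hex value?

s_0 = plaintext = 0xF0B0
s_1 = Round(s_0, k_0) = 0x5ACE
s_2 = Round(s_1, k_1) = 0x7AB8
s_3 = Round(s_2, k_2) = 0x69B6
s_4 = Round(s_3, k_3) = 0x6210
s_5 = Round(s_4, k_4) = 0xDB67
s_6 = Round(s_5, k_5) = 0x6F46
s_7 = Round(s_6, k_6) = 0x0B86

0x6210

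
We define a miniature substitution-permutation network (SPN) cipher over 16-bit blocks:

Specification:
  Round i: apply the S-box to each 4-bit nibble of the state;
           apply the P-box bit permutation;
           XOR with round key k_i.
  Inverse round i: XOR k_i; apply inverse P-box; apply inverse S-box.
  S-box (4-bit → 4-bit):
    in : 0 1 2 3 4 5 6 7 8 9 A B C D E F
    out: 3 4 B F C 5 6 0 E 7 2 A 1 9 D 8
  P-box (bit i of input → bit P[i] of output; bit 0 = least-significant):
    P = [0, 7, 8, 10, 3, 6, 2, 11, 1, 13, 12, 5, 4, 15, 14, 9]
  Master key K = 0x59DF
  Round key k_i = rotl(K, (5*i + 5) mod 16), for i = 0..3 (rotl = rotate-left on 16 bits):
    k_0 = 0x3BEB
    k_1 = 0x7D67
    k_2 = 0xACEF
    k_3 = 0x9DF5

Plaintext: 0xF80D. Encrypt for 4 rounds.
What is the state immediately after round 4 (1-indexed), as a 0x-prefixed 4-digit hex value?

s_0 = plaintext = 0xF80D
s_1 = Round(s_0, k_0) = 0x0D82
s_2 = Round(s_1, k_1) = 0xF190
s_3 = Round(s_2, k_2) = 0xBE22
s_4 = Round(s_3, k_3) = 0x031E

0x031E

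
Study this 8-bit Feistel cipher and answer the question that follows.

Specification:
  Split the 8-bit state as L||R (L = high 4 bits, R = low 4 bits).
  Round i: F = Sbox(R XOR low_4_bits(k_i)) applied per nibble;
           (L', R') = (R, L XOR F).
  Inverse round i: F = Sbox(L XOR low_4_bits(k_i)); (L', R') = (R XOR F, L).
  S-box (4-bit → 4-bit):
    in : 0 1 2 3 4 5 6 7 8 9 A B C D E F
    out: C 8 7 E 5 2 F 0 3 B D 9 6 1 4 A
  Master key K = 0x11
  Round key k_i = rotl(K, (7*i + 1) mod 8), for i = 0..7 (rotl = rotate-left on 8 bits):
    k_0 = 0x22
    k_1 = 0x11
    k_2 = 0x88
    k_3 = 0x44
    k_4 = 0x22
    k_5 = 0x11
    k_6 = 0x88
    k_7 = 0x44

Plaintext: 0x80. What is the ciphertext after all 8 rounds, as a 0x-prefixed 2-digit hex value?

s_0 = plaintext = 0x80
s_1 = Round(s_0, k_0) = 0x0F
s_2 = Round(s_1, k_1) = 0xF4
s_3 = Round(s_2, k_2) = 0x49
s_4 = Round(s_3, k_3) = 0x95
s_5 = Round(s_4, k_4) = 0x59
s_6 = Round(s_5, k_5) = 0x96
s_7 = Round(s_6, k_6) = 0x6D
s_8 = Round(s_7, k_7) = 0xDD

0xDD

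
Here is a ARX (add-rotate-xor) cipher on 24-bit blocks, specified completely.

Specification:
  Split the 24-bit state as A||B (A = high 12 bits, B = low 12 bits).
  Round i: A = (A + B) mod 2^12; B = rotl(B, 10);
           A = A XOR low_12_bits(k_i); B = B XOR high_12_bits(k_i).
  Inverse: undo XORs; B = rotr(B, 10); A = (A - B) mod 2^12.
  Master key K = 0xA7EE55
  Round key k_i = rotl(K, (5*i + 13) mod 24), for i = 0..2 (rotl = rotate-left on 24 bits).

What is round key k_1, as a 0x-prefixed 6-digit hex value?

0x569FB9

K = 0xA7EE55
k_0 = rotl(K, (5*0+13) mod 24) = rotl(K, 13) = 0xCAB4FD
k_1 = rotl(K, (5*1+13) mod 24) = rotl(K, 18) = 0x569FB9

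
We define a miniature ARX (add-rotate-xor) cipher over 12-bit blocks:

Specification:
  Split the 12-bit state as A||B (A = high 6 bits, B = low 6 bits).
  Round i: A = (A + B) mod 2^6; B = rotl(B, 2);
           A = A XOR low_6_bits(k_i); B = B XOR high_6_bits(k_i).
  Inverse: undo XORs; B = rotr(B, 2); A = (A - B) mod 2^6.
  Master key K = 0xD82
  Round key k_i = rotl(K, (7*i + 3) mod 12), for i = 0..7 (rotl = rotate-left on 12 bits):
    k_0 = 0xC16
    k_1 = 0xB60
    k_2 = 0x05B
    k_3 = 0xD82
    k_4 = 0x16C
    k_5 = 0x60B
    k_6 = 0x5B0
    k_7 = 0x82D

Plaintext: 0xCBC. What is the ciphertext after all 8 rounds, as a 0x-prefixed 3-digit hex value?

s_0 = plaintext = 0xCBC
s_1 = Round(s_0, k_0) = 0xE03
s_2 = Round(s_1, k_1) = 0x6E1
s_3 = Round(s_2, k_2) = 0x9C7
s_4 = Round(s_3, k_3) = 0xB2A
s_5 = Round(s_4, k_4) = 0xEAF
s_6 = Round(s_5, k_5) = 0x8A6
s_7 = Round(s_6, k_6) = 0xE0C
s_8 = Round(s_7, k_7) = 0xA50

0xA50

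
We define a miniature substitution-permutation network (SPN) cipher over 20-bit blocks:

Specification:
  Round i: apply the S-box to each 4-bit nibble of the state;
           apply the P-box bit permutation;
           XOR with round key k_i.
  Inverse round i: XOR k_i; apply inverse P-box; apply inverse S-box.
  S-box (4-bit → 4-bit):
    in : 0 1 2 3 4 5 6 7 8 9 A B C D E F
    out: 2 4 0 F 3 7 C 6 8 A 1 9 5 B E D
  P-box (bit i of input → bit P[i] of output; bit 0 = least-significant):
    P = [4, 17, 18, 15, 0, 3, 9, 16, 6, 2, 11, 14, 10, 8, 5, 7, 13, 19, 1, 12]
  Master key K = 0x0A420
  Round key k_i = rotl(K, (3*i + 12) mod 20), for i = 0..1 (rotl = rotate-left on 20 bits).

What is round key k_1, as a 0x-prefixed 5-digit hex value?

0x00521

K = 0x0A420
k_0 = rotl(K, (3*0+12) mod 20) = rotl(K, 12) = 0x200A4
k_1 = rotl(K, (3*1+12) mod 20) = rotl(K, 15) = 0x00521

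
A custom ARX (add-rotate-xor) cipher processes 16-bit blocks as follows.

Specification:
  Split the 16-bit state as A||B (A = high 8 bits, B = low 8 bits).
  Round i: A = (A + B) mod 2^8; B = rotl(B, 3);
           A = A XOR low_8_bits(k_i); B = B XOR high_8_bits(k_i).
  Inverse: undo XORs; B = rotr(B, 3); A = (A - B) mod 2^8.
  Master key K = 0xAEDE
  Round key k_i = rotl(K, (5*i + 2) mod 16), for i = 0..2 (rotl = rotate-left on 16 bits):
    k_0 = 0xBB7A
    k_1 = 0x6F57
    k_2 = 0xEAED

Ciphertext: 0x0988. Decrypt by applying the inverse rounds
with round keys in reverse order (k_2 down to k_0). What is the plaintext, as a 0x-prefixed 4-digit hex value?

0x16FB

s_0 = ciphertext = 0x0988
s_1 = InvRound(s_0, k_2) = 0x984C
s_2 = InvRound(s_1, k_1) = 0x6B64
s_3 = InvRound(s_2, k_0) = 0x16FB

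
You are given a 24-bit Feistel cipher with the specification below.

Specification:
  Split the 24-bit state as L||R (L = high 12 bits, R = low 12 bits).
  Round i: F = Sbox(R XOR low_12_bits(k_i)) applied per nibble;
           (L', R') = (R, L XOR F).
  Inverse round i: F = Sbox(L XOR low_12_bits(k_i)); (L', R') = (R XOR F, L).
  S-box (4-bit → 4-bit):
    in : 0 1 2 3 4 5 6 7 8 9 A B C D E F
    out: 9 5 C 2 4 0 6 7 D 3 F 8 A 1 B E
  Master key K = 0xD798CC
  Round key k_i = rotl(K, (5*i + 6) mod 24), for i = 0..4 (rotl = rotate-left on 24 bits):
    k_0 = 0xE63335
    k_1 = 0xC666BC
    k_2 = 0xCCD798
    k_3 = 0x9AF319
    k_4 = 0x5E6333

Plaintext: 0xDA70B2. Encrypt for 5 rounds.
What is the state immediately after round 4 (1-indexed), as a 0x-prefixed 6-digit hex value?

0xBA9E91

s_0 = plaintext = 0xDA70B2
s_1 = Round(s_0, k_0) = 0x0B2F70
s_2 = Round(s_1, k_1) = 0xF70318
s_3 = Round(s_2, k_2) = 0x318BA9
s_4 = Round(s_3, k_3) = 0xBA9E91
s_5 = Round(s_4, k_4) = 0xE91A55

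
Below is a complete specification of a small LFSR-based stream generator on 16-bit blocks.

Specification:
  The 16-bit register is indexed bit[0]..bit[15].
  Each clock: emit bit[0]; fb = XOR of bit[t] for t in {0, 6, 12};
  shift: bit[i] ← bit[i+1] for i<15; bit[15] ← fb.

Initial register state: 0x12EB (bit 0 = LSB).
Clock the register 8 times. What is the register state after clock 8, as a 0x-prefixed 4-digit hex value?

reg_0 = 0x12EB
clock 1: out=1, reg = 0x8975
clock 2: out=1, reg = 0x44BA
clock 3: out=0, reg = 0x225D
clock 4: out=1, reg = 0x112E
clock 5: out=0, reg = 0x8897
clock 6: out=1, reg = 0xC44B
clock 7: out=1, reg = 0x6225
clock 8: out=1, reg = 0xB112

0xB112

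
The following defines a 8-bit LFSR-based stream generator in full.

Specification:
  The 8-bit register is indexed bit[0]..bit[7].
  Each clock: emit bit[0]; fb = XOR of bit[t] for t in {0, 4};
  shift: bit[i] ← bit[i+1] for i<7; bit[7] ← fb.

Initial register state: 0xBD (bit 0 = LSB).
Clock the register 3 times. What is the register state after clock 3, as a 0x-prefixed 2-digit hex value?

0xD7

reg_0 = 0xBD
clock 1: out=1, reg = 0x5E
clock 2: out=0, reg = 0xAF
clock 3: out=1, reg = 0xD7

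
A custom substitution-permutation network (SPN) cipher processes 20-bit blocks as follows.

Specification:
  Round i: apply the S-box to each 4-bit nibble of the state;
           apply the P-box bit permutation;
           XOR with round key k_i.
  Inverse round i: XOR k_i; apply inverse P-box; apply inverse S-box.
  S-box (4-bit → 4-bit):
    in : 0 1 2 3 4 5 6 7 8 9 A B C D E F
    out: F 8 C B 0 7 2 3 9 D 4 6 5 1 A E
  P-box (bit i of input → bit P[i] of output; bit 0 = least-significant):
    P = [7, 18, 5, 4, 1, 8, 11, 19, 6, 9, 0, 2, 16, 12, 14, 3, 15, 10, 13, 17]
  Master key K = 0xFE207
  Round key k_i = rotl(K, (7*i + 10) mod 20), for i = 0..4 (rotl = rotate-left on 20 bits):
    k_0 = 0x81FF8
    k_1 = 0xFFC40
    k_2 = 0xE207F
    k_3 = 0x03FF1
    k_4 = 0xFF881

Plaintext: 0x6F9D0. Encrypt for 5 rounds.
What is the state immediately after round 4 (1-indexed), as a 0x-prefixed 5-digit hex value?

0x2C57D

s_0 = plaintext = 0x6F9D0
s_1 = Round(s_0, k_0) = 0xC4B07
s_2 = Round(s_1, k_1) = 0x357C3
s_3 = Round(s_2, k_2) = 0x9FEAD
s_4 = Round(s_3, k_3) = 0x2C57D
s_5 = Round(s_4, k_4) = 0xC9B42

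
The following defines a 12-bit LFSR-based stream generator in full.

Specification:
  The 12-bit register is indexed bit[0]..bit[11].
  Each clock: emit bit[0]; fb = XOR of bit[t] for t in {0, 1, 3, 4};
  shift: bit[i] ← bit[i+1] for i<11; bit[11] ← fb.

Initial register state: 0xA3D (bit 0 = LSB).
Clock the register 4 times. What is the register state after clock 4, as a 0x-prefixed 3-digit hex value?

0x7A3

reg_0 = 0xA3D
clock 1: out=1, reg = 0xD1E
clock 2: out=0, reg = 0xE8F
clock 3: out=1, reg = 0xF47
clock 4: out=1, reg = 0x7A3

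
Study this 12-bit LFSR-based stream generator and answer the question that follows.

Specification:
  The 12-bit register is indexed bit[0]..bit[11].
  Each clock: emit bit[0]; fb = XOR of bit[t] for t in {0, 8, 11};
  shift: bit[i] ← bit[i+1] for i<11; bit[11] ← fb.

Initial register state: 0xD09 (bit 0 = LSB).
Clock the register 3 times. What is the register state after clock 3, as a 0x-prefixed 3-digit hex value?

reg_0 = 0xD09
clock 1: out=1, reg = 0xE84
clock 2: out=0, reg = 0xF42
clock 3: out=0, reg = 0x7A1

0x7A1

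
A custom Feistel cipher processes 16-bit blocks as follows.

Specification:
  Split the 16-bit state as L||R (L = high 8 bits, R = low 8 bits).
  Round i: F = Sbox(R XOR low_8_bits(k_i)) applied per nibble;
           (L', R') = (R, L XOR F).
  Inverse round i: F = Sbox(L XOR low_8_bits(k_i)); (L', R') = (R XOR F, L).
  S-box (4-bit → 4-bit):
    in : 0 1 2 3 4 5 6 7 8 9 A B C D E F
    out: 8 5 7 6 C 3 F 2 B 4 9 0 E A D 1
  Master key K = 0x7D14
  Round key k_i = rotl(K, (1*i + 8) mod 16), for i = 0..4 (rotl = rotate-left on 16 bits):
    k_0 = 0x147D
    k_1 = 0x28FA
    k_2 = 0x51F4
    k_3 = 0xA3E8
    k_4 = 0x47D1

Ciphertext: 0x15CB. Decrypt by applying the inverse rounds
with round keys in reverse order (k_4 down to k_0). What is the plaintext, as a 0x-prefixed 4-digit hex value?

s_0 = ciphertext = 0x15CB
s_1 = InvRound(s_0, k_4) = 0x2715
s_2 = InvRound(s_1, k_3) = 0xF427
s_3 = InvRound(s_2, k_2) = 0xAFF4
s_4 = InvRound(s_3, k_1) = 0xC7AF
s_5 = InvRound(s_4, k_0) = 0xA6C7

0xA6C7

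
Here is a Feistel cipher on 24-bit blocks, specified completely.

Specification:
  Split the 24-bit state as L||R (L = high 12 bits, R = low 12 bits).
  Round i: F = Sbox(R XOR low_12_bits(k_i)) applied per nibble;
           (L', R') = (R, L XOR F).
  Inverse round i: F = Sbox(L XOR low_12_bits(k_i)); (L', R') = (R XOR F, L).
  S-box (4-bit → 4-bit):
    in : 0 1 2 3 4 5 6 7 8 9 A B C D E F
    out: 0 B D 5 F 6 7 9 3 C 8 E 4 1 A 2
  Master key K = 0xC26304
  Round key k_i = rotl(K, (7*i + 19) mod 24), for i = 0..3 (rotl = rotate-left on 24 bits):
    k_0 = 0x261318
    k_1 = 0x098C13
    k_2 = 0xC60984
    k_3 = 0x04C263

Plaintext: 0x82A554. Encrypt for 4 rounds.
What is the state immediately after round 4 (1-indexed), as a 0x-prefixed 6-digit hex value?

s_0 = plaintext = 0x82A554
s_1 = Round(s_0, k_0) = 0x554FDE
s_2 = Round(s_1, k_1) = 0xFDE015
s_3 = Round(s_2, k_2) = 0x015315
s_4 = Round(s_3, k_3) = 0x315B82

0x315B82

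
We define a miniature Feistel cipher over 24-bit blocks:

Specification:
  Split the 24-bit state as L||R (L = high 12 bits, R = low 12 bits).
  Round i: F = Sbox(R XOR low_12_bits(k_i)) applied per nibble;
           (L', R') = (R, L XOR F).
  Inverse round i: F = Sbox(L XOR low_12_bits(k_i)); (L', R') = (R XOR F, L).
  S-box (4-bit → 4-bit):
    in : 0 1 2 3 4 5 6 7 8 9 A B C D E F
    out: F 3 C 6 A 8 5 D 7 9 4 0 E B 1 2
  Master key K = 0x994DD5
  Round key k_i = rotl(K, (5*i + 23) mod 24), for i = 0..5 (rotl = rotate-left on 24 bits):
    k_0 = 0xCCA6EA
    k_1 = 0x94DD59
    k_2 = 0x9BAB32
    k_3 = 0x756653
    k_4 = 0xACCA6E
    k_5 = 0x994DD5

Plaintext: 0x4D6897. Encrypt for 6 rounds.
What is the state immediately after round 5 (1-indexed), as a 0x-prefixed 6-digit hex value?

0x6831D4

s_0 = plaintext = 0x4D6897
s_1 = Round(s_0, k_0) = 0x89750D
s_2 = Round(s_1, k_1) = 0x50DF1D
s_3 = Round(s_2, k_2) = 0xF1DFCF
s_4 = Round(s_3, k_3) = 0xFCF683
s_5 = Round(s_4, k_4) = 0x6831D4
s_6 = Round(s_5, k_5) = 0x1D4870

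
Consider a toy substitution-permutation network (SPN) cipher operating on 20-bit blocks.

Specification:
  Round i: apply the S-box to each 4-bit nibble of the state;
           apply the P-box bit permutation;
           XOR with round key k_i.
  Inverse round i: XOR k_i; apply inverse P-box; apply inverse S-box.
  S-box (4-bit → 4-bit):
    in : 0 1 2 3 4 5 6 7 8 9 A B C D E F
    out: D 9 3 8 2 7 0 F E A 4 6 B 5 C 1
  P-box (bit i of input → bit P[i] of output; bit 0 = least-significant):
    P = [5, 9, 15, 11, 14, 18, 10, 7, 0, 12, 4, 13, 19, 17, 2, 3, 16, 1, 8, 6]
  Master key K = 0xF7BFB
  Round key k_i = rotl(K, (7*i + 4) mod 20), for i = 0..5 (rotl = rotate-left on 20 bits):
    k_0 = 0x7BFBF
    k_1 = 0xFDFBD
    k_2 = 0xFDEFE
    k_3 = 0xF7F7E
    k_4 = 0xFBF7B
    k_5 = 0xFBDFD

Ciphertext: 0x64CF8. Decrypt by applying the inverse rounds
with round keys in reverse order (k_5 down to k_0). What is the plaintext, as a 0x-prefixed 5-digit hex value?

0xB7029

s_0 = ciphertext = 0x64CF8
s_1 = InvRound(s_0, k_5) = 0xDDCFA
s_2 = InvRound(s_1, k_4) = 0xA4114
s_3 = InvRound(s_2, k_3) = 0xC39BC
s_4 = InvRound(s_3, k_2) = 0x743DB
s_5 = InvRound(s_4, k_1) = 0x9D4A0
s_6 = InvRound(s_5, k_0) = 0xB7029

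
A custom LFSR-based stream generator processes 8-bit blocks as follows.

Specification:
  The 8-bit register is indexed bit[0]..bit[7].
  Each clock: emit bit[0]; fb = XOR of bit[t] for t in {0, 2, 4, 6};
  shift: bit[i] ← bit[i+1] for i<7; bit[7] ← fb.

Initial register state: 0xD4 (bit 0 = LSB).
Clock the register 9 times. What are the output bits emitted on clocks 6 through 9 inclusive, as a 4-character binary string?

0111

reg_0 = 0xD4
clock 1: out=0, reg = 0xEA
clock 2: out=0, reg = 0xF5
clock 3: out=1, reg = 0x7A
clock 4: out=0, reg = 0x3D
clock 5: out=1, reg = 0x9E
clock 6: out=0, reg = 0x4F
clock 7: out=1, reg = 0xA7
clock 8: out=1, reg = 0x53
clock 9: out=1, reg = 0xA9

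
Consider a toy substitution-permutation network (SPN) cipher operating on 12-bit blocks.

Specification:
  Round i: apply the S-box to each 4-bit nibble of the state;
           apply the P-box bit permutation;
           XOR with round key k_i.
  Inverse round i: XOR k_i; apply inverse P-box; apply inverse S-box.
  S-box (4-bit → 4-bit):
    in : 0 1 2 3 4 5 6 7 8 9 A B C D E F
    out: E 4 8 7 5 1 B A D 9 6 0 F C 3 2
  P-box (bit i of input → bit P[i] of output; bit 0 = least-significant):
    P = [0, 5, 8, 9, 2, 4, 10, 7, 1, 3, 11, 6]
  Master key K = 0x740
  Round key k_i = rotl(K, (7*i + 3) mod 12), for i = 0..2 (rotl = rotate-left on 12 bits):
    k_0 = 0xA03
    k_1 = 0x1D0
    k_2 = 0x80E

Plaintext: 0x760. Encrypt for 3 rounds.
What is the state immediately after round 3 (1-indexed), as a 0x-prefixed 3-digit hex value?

s_0 = plaintext = 0x760
s_1 = Round(s_0, k_0) = 0x9FF
s_2 = Round(s_1, k_1) = 0x1A2
s_3 = Round(s_2, k_2) = 0x61E

0x61E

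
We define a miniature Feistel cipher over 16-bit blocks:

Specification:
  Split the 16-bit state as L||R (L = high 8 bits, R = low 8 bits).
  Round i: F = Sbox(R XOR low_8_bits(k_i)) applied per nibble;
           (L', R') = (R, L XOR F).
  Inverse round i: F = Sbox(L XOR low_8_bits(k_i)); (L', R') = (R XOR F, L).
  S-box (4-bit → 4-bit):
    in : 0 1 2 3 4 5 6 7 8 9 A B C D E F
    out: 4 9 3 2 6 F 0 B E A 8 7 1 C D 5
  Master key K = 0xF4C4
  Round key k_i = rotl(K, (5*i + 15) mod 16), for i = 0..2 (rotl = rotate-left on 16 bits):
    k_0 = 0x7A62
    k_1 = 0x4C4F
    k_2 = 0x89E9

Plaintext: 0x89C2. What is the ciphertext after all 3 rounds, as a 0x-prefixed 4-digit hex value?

0xA163

s_0 = plaintext = 0x89C2
s_1 = Round(s_0, k_0) = 0xC20D
s_2 = Round(s_1, k_1) = 0x0DA1
s_3 = Round(s_2, k_2) = 0xA163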